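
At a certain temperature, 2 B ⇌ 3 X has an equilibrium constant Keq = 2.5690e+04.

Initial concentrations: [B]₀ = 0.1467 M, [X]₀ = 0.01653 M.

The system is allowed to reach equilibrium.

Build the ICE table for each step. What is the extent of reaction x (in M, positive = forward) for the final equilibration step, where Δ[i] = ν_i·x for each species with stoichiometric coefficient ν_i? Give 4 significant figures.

Q₀ = 2.0987e-04 vs Keq = 2.5690e+04 ⇒ Q<K, forward
Step 1:
                  B         X
  I          0.1467   0.01653
  C          -0.146     0.219
  E       7.1307e-04    0.2355
  solve Keq expr → x = 0.07299; check Q = 2.5690e+04

x = 0.07299 M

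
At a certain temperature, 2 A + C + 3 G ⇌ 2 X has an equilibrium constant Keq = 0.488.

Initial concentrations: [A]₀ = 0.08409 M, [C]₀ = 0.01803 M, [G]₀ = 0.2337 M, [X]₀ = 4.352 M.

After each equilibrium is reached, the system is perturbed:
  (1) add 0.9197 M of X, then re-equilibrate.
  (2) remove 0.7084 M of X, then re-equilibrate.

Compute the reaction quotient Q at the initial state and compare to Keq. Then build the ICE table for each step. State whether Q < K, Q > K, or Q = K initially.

Q₀ = 1.1639e+07; Q > K (proceeds reverse)

Q₀ = 1.1639e+07 vs Keq = 0.488 ⇒ Q>K, reverse
Step 1:
                  A         C         G         X
  init      0.08409   0.01803    0.2337     4.352
  Δ           1.375    0.6874     2.062    -1.375
  eq          1.459    0.7054     2.296     2.977
  solve Keq expr → x = -0.6874; check Q = 0.488
Then add 0.9197 M of X.
Step 2:
                  A         C         G         X
  init        1.459    0.7054     2.296     3.897
  Δ          0.1223   0.06113    0.1834   -0.1223
  eq          1.581    0.7665     2.479     3.775
  solve Keq expr → x = -0.06113; check Q = 0.488
Then remove 0.7084 M of X.
Step 3:
                  A         C         G         X
  init        1.581    0.7665     2.479     3.066
  Δ        -0.09265  -0.04632    -0.139   0.09265
  eq          1.488    0.7202      2.34     3.159
  solve Keq expr → x = 0.04632; check Q = 0.488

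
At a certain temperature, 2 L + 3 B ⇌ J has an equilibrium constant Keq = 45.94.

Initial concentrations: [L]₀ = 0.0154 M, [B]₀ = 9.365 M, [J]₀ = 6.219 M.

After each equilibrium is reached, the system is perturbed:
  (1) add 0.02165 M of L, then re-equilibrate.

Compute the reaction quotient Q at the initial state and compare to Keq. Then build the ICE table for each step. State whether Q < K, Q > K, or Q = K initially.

Q₀ = 31.93; Q < K (proceeds forward)

Q₀ = 31.93 vs Keq = 45.94 ⇒ Q<K, forward
Step 1:
                   L          B          J
  init        0.0154      9.365      6.219
  Δ        -0.002553  -0.003829   0.001276
  eq         0.01285      9.361       6.22
  solve Keq expr → x = 0.001276; check Q = 45.94
Then add 0.02165 M of L.
Step 2:
                   L          B          J
  init        0.0345      9.361       6.22
  Δ         -0.02157   -0.03236    0.01079
  eq         0.01293      9.329      6.231
  solve Keq expr → x = 0.01079; check Q = 45.94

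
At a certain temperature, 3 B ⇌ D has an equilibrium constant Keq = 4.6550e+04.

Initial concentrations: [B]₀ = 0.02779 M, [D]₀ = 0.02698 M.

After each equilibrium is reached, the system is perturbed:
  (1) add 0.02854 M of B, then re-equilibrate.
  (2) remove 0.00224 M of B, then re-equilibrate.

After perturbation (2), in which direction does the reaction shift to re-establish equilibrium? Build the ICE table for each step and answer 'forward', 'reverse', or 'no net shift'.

Q₀ = 1257 vs Keq = 4.6550e+04 ⇒ Q<K, forward
Step 1:
                  B         D
  init      0.02779   0.02698
  Δ        -0.01885  0.006283
  eq        0.00894   0.03326
  solve Keq expr → x = 0.006283; check Q = 4.6550e+04
Then add 0.02854 M of B.
Step 2:
                  B         D
  init      0.03748   0.03326
  Δ        -0.02778  0.009259
  eq       0.009703   0.04252
  solve Keq expr → x = 0.009259; check Q = 4.6550e+04
Then remove 0.00224 M of B.
Step 3:
                  B         D
  init     0.007463   0.04252
  Δ        0.002184 -7.2810e-04
  eq       0.009647   0.04179
  solve Keq expr → x = -7.2810e-04; check Q = 4.6550e+04

Direction: reverse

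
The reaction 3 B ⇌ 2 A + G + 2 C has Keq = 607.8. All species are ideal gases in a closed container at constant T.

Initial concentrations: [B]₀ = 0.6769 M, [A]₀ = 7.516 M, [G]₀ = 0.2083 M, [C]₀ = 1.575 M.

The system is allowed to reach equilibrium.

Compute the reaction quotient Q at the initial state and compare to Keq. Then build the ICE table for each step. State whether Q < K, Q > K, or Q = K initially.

Q₀ = 94.11 vs Keq = 607.8 ⇒ Q<K, forward
Step 1:
                  B         A         G         C
  init       0.6769     7.516    0.2083     1.575
  Δ          -0.239    0.1593   0.07967    0.1593
  eq         0.4379     7.675     0.288     1.734
  solve Keq expr → x = 0.07967; check Q = 607.8

Q₀ = 94.11; Q < K (proceeds forward)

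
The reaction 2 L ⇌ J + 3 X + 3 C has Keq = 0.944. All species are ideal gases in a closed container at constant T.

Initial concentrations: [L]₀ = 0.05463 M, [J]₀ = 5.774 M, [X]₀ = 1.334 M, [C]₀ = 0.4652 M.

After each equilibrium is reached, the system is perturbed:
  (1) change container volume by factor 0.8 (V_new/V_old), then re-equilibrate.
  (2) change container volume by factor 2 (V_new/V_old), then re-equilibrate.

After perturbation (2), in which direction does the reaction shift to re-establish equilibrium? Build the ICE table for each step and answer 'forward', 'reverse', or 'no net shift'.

Q₀ = 462.4 vs Keq = 0.944 ⇒ Q>K, reverse
Step 1:
                   L          J          X          C
  Initial    0.05463      5.774      1.334     0.4652
  Change      0.1794   -0.08972    -0.2692    -0.2692
  Equil       0.2341      5.684      1.065      0.196
  solve Keq expr → x = -0.08972; check Q = 0.944
Then change container volume by factor 0.8 (V_new/V_old).
Step 2:
                   L          J          X          C
  Initial     0.2926      7.105      1.331     0.2451
  Change      0.0363   -0.01815   -0.05446   -0.05446
  Equil       0.3289      7.087      1.277     0.1906
  solve Keq expr → x = -0.01815; check Q = 0.944
Then change container volume by factor 2 (V_new/V_old).
Step 3:
                   L          J          X          C
  Initial     0.1644      3.544     0.6383     0.0953
  Change     -0.0632     0.0316     0.0948     0.0948
  Equil       0.1012      3.575     0.7331     0.1901
  solve Keq expr → x = 0.0316; check Q = 0.944

Direction: forward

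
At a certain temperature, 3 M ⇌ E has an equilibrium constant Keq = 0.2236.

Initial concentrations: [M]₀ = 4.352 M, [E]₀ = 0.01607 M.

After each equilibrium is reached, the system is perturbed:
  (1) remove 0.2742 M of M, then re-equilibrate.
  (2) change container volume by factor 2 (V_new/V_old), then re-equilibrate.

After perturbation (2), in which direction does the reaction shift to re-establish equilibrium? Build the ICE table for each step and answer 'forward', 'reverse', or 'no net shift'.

Q₀ = 1.9496e-04 vs Keq = 0.2236 ⇒ Q<K, forward
Step 1:
                    M           E
  Initial       4.352     0.01607
  Change       -2.743      0.9145
  Equil         1.609      0.9306
  solve Keq expr → x = 0.9145; check Q = 0.2236
Then remove 0.2742 M of M.
Step 2:
                    M           E
  Initial       1.334      0.9306
  Change        0.229    -0.07632
  Equil         1.563      0.8542
  solve Keq expr → x = -0.07632; check Q = 0.2236
Then change container volume by factor 2 (V_new/V_old).
Step 3:
                    M           E
  Initial      0.7816      0.4271
  Change       0.3385     -0.1128
  Equil          1.12      0.3143
  solve Keq expr → x = -0.1128; check Q = 0.2236

Direction: reverse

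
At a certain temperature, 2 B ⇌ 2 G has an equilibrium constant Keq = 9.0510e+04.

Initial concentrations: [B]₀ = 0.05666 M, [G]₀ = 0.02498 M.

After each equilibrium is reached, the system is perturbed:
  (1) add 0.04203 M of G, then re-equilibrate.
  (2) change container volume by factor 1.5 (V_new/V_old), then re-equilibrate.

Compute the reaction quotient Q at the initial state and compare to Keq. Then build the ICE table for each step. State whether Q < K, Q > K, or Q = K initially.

Q₀ = 0.1944 vs Keq = 9.0510e+04 ⇒ Q<K, forward
Step 1:
                    B           G
  Initial     0.05666     0.02498
  Change     -0.05639     0.05639
  Equil    2.7047e-04     0.08137
  solve Keq expr → x = 0.02819; check Q = 9.0510e+04
Then add 0.04203 M of G.
Step 2:
                    B           G
  Initial  2.7047e-04      0.1234
  Change   1.3924e-04 -1.3924e-04
  Equil    4.0971e-04      0.1233
  solve Keq expr → x = -6.9621e-05; check Q = 9.0510e+04
Then change container volume by factor 1.5 (V_new/V_old).
Step 3:
                    B           G
  Initial  2.7314e-04     0.08217
  Change            0           0
  Equil    2.7314e-04     0.08217
  solve Keq expr → x = 0; check Q = 9.0510e+04

Q₀ = 0.1944; Q < K (proceeds forward)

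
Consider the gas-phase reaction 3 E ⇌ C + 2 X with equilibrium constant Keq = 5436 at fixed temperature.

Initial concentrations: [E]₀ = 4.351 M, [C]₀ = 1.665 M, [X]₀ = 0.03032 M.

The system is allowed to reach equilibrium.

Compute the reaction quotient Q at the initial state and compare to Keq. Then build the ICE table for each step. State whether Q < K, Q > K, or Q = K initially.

Q₀ = 1.8583e-05 vs Keq = 5436 ⇒ Q<K, forward
Step 1:
                    E           C           X
  init          4.351       1.665     0.03032
  Δ            -4.186       1.395       2.791
  eq           0.1649        3.06       2.821
  solve Keq expr → x = 1.395; check Q = 5436

Q₀ = 1.8583e-05; Q < K (proceeds forward)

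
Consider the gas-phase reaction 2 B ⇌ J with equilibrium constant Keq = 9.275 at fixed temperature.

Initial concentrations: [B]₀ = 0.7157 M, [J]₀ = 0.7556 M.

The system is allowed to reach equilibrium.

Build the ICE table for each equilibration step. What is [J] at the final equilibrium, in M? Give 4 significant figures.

[J]_eq = 0.9532 M

Q₀ = 1.475 vs Keq = 9.275 ⇒ Q<K, forward
Step 1:
                  B         J
  I          0.7157    0.7556
  C         -0.3951    0.1976
  E          0.3206    0.9532
  solve Keq expr → x = 0.1976; check Q = 9.275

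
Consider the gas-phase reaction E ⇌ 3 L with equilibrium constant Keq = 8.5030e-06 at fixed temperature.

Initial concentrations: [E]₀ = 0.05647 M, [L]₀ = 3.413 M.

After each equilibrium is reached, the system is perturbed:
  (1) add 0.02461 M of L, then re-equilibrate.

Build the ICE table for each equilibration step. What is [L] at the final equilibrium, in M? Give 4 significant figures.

[L]_eq = 0.02166 M

Q₀ = 704 vs Keq = 8.5030e-06 ⇒ Q>K, reverse
Step 1:
                    E           L
  Initial     0.05647       3.413
  Change         1.13      -3.391
  Equil         1.187     0.02161
  solve Keq expr → x = -1.13; check Q = 8.5030e-06
Then add 0.02461 M of L.
Step 2:
                    E           L
  Initial       1.187     0.04622
  Change     0.008187    -0.02456
  Equil         1.195     0.02166
  solve Keq expr → x = -0.008187; check Q = 8.5030e-06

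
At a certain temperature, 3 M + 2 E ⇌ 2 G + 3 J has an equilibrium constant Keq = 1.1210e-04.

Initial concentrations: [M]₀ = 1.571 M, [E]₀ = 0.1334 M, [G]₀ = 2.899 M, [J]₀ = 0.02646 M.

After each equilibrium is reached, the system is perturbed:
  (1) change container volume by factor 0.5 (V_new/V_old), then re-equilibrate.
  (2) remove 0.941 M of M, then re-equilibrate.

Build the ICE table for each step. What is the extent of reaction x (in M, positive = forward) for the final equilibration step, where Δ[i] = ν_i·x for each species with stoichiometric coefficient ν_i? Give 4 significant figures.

x = -0.00199 M

Q₀ = 0.002256 vs Keq = 1.1210e-04 ⇒ Q>K, reverse
Step 1:
                    M           E           G           J
  I             1.571      0.1334       2.899     0.02646
  C           0.01609     0.01073    -0.01073    -0.01609
  E             1.587      0.1441       2.888     0.01037
  solve Keq expr → x = -0.005363; check Q = 1.1210e-04
Then change container volume by factor 0.5 (V_new/V_old).
Step 2:
                    M           E           G           J
  I             3.174      0.2883       5.777     0.02074
  C                 0           0           0           0
  E             3.174      0.2883       5.777     0.02074
  solve Keq expr → x = 0; check Q = 1.1210e-04
Then remove 0.941 M of M.
Step 3:
                    M           E           G           J
  I             2.233      0.2883       5.777     0.02074
  C           0.00597     0.00398    -0.00398    -0.00597
  E             2.239      0.2922       5.773     0.01477
  solve Keq expr → x = -0.00199; check Q = 1.1210e-04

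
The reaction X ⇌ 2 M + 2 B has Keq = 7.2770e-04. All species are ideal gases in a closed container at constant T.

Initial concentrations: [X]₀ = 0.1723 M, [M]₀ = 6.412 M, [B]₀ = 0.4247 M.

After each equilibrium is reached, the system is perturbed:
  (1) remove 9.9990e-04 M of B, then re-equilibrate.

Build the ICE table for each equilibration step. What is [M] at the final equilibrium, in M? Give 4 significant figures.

Q₀ = 43.04 vs Keq = 7.2770e-04 ⇒ Q>K, reverse
Step 1:
                   X          M          B
  init        0.1723      6.412     0.4247
  Δ            0.211    -0.4219    -0.4219
  eq          0.3833       5.99   0.002788
  solve Keq expr → x = -0.211; check Q = 7.2770e-04
Then remove 9.9990e-04 M of B.
Step 2:
                   X          M          B
  init        0.3833       5.99   0.001788
  Δ       -4.9881e-04 9.9762e-04 9.9762e-04
  eq          0.3828      5.991   0.002786
  solve Keq expr → x = 4.9881e-04; check Q = 7.2770e-04

[M]_eq = 5.991 M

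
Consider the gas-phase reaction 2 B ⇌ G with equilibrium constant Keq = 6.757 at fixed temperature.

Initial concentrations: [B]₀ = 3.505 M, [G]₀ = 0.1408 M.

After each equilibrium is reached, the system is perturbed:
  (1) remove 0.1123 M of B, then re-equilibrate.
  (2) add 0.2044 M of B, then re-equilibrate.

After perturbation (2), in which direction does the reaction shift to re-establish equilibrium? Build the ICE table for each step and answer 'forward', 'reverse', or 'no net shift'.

Direction: forward

Q₀ = 0.01146 vs Keq = 6.757 ⇒ Q<K, forward
Step 1:
                  B         G
  I           3.505    0.1408
  C          -3.011     1.506
  E          0.4936     1.646
  solve Keq expr → x = 1.506; check Q = 6.757
Then remove 0.1123 M of B.
Step 2:
                  B         G
  I          0.3813     1.646
  C          0.1044  -0.05221
  E          0.4857     1.594
  solve Keq expr → x = -0.05221; check Q = 6.757
Then add 0.2044 M of B.
Step 3:
                  B         G
  I          0.6901     1.594
  C         -0.1901   0.09506
  E             0.5     1.689
  solve Keq expr → x = 0.09506; check Q = 6.757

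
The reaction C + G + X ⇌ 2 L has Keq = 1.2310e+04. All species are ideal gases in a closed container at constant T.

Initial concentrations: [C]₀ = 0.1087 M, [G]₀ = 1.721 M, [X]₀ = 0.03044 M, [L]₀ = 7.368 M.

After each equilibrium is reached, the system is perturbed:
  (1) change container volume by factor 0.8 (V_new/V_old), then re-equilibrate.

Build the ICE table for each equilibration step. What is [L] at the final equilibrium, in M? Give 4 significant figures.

[L]_eq = 9.234 M

Q₀ = 9533 vs Keq = 1.2310e+04 ⇒ Q<K, forward
Step 1:
                   C          G          X          L
  I           0.1087      1.721    0.03044      7.368
  C        -0.005465  -0.005465  -0.005465    0.01093
  E           0.1032      1.716    0.02497      7.379
  solve Keq expr → x = 0.005465; check Q = 1.2310e+04
Then change container volume by factor 0.8 (V_new/V_old).
Step 2:
                   C          G          X          L
  I            0.129      2.144    0.03122      9.224
  C        -0.005097  -0.005097  -0.005097    0.01019
  E           0.1239      2.139    0.02612      9.234
  solve Keq expr → x = 0.005097; check Q = 1.2310e+04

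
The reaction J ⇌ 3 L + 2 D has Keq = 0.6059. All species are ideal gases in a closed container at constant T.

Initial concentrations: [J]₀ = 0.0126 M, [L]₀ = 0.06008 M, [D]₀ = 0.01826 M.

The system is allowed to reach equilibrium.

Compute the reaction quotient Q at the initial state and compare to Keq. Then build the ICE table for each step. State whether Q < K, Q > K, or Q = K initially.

Q₀ = 5.7388e-06 vs Keq = 0.6059 ⇒ Q<K, forward
Step 1:
                    J           L           D
  init         0.0126     0.06008     0.01826
  Δ           -0.0126     0.03779     0.02519
  eq       2.9216e-06     0.09787     0.04345
  solve Keq expr → x = 0.0126; check Q = 0.6059

Q₀ = 5.7388e-06; Q < K (proceeds forward)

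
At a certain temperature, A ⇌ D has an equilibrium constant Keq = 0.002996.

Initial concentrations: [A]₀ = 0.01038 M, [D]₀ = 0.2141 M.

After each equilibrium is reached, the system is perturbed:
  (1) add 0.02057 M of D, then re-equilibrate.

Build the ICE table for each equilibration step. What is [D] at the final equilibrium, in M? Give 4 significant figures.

Q₀ = 20.63 vs Keq = 0.002996 ⇒ Q>K, reverse
Step 1:
                    A           D
  I           0.01038      0.2141
  C            0.2134     -0.2134
  E            0.2238  6.7053e-04
  solve Keq expr → x = -0.2134; check Q = 0.002996
Then add 0.02057 M of D.
Step 2:
                    A           D
  I            0.2238     0.02124
  C           0.02051    -0.02051
  E            0.2443  7.3198e-04
  solve Keq expr → x = -0.02051; check Q = 0.002996

[D]_eq = 7.3198e-04 M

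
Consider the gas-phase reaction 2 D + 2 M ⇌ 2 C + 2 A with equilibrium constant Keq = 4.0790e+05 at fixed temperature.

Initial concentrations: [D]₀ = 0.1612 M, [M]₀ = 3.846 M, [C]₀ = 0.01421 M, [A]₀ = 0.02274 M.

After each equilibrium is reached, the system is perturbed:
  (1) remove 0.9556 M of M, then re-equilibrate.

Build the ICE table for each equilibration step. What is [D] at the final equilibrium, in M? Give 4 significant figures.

Q₀ = 2.7166e-07 vs Keq = 4.0790e+05 ⇒ Q<K, forward
Step 1:
                    D           M           C           A
  init         0.1612       3.846     0.01421     0.02274
  Δ           -0.1612     -0.1612      0.1612      0.1612
  eq       1.3708e-05       3.685      0.1754      0.1839
  solve Keq expr → x = 0.08059; check Q = 4.0790e+05
Then remove 0.9556 M of M.
Step 2:
                    D           M           C           A
  init     1.3708e-05       2.729      0.1754      0.1839
  Δ        4.7986e-06  4.7986e-06 -4.7986e-06 -4.7986e-06
  eq       1.8507e-05       2.729      0.1754      0.1839
  solve Keq expr → x = -2.3993e-06; check Q = 4.0790e+05

[D]_eq = 1.8507e-05 M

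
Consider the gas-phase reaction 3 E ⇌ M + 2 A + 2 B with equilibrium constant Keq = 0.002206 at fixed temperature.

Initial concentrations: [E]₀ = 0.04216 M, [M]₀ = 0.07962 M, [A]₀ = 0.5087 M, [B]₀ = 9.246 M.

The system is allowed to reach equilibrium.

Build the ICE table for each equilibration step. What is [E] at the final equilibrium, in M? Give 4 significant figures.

Q₀ = 2.3505e+04 vs Keq = 0.002206 ⇒ Q>K, reverse
Step 1:
                  E         M         A         B
  init      0.04216   0.07962    0.5087     9.246
  Δ          0.2388  -0.07962   -0.1592   -0.1592
  eq          0.281 4.8541e-06    0.3495     9.087
  solve Keq expr → x = -0.07962; check Q = 0.002206

[E]_eq = 0.281 M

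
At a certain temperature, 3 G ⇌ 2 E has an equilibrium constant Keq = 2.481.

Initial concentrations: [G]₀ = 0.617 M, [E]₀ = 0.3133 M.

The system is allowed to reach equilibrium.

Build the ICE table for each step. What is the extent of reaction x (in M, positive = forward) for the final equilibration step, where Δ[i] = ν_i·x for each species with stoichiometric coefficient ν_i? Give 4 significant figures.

x = 0.06326 M

Q₀ = 0.4179 vs Keq = 2.481 ⇒ Q<K, forward
Step 1:
                   G          E
  Initial      0.617     0.3133
  Change     -0.1898     0.1265
  Equil       0.4272     0.4398
  solve Keq expr → x = 0.06326; check Q = 2.481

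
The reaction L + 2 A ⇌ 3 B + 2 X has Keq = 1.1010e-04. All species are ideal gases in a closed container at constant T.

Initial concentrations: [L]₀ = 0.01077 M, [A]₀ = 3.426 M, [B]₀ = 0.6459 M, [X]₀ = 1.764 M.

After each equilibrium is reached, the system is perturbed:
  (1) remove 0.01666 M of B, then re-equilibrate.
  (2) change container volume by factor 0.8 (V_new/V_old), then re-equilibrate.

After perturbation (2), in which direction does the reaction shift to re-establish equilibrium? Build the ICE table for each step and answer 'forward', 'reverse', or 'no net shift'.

Direction: reverse

Q₀ = 6.633 vs Keq = 1.1010e-04 ⇒ Q>K, reverse
Step 1:
                  L         A         B         X
  I         0.01077     3.426    0.6459     1.764
  C          0.1966    0.3932   -0.5897   -0.3932
  E          0.2073     3.819   0.05617     1.371
  solve Keq expr → x = -0.1966; check Q = 1.1010e-04
Then remove 0.01666 M of B.
Step 2:
                  L         A         B         X
  I          0.2073     3.819   0.03951     1.371
  C       -0.005265  -0.01053    0.0158   0.01053
  E          0.2021     3.809    0.0553     1.381
  solve Keq expr → x = 0.005265; check Q = 1.1010e-04
Then change container volume by factor 0.8 (V_new/V_old).
Step 3:
                  L         A         B         X
  I          0.2526     4.761   0.06913     1.727
  C        0.003042  0.006083 -0.009125 -0.006083
  E          0.2556     4.767      0.06     1.721
  solve Keq expr → x = -0.003042; check Q = 1.1010e-04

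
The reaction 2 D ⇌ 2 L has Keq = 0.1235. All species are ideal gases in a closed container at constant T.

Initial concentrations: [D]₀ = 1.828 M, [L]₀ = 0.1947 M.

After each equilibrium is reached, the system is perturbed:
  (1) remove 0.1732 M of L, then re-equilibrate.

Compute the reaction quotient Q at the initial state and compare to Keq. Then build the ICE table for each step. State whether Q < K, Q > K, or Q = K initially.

Q₀ = 0.01134; Q < K (proceeds forward)

Q₀ = 0.01134 vs Keq = 0.1235 ⇒ Q<K, forward
Step 1:
                   D          L
  I            1.828     0.1947
  C          -0.3313     0.3313
  E            1.497      0.526
  solve Keq expr → x = 0.1656; check Q = 0.1235
Then remove 0.1732 M of L.
Step 2:
                   D          L
  I            1.497     0.3528
  C          -0.1282     0.1282
  E            1.369     0.4809
  solve Keq expr → x = 0.06408; check Q = 0.1235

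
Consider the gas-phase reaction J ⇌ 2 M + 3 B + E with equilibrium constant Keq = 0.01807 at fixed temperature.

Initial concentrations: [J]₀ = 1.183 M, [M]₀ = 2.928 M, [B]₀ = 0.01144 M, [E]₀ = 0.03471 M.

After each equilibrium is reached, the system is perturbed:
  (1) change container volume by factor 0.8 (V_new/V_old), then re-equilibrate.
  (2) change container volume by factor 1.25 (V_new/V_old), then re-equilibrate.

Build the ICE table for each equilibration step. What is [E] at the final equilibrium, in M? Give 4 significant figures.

[E]_eq = 0.1177 M

Q₀ = 3.7661e-07 vs Keq = 0.01807 ⇒ Q<K, forward
Step 1:
                  J         M         B         E
  init        1.183     2.928   0.01144   0.03471
  Δ        -0.08297    0.1659    0.2489   0.08297
  eq            1.1     3.094    0.2603    0.1177
  solve Keq expr → x = 0.08297; check Q = 0.01807
Then change container volume by factor 0.8 (V_new/V_old).
Step 2:
                  J         M         B         E
  init        1.375     3.867    0.3254    0.1471
  Δ         0.02714  -0.05429  -0.08143  -0.02714
  eq          1.402     3.813     0.244      0.12
  solve Keq expr → x = -0.02714; check Q = 0.01807
Then change container volume by factor 1.25 (V_new/V_old).
Step 3:
                  J         M         B         E
  init        1.122     3.051    0.1952   0.09596
  Δ        -0.02171   0.04343   0.06514   0.02171
  eq            1.1     3.094    0.2603    0.1177
  solve Keq expr → x = 0.02171; check Q = 0.01807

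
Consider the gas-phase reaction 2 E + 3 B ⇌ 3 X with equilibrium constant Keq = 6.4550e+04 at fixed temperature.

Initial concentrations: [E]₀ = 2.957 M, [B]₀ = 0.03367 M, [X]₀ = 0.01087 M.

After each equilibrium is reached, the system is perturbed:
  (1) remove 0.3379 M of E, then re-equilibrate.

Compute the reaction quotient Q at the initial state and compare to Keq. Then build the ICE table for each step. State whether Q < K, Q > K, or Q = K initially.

Q₀ = 0.003848 vs Keq = 6.4550e+04 ⇒ Q<K, forward
Step 1:
                    E           B           X
  init          2.957     0.03367     0.01087
  Δ          -0.02209    -0.03313     0.03313
  eq            2.935  5.3515e-04       0.044
  solve Keq expr → x = 0.01104; check Q = 6.4550e+04
Then remove 0.3379 M of E.
Step 2:
                    E           B           X
  init          2.597  5.3515e-04       0.044
  Δ        2.9913e-05  4.4870e-05 -4.4870e-05
  eq            2.597  5.8002e-04     0.04396
  solve Keq expr → x = -1.4957e-05; check Q = 6.4550e+04

Q₀ = 0.003848; Q < K (proceeds forward)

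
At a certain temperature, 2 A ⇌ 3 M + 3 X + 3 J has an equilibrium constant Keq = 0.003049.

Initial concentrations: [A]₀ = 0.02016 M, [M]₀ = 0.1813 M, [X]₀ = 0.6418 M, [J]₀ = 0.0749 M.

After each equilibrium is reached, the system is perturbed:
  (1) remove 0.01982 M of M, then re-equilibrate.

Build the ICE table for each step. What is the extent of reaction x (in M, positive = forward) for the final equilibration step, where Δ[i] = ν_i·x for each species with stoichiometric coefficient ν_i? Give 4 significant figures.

x = 7.9292e-04 M

Q₀ = 0.001629 vs Keq = 0.003049 ⇒ Q<K, forward
Step 1:
                    A           M           X           J
  init        0.02016      0.1813      0.6418      0.0749
  Δ         -0.003172    0.004758    0.004758    0.004758
  eq          0.01699      0.1861      0.6466     0.07966
  solve Keq expr → x = 0.001586; check Q = 0.003049
Then remove 0.01982 M of M.
Step 2:
                    A           M           X           J
  init        0.01699      0.1662      0.6466     0.07966
  Δ         -0.001586    0.002379    0.002379    0.002379
  eq           0.0154      0.1686      0.6489     0.08204
  solve Keq expr → x = 7.9292e-04; check Q = 0.003049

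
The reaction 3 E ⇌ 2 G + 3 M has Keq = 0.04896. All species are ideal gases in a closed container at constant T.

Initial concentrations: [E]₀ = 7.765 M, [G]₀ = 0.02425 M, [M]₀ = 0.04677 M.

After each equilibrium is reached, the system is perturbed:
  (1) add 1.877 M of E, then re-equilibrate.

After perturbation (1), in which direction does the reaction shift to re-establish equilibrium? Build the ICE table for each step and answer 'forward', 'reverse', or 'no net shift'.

Direction: forward

Q₀ = 1.2850e-10 vs Keq = 0.04896 ⇒ Q<K, forward
Step 1:
                    E           G           M
  init          7.765     0.02425     0.04677
  Δ             -1.83        1.22        1.83
  eq            5.935       1.244       1.877
  solve Keq expr → x = 0.61; check Q = 0.04896
Then add 1.877 M of E.
Step 2:
                    E           G           M
  init          7.812       1.244       1.877
  Δ           -0.2867      0.1911      0.2867
  eq            7.525       1.435       2.163
  solve Keq expr → x = 0.09556; check Q = 0.04896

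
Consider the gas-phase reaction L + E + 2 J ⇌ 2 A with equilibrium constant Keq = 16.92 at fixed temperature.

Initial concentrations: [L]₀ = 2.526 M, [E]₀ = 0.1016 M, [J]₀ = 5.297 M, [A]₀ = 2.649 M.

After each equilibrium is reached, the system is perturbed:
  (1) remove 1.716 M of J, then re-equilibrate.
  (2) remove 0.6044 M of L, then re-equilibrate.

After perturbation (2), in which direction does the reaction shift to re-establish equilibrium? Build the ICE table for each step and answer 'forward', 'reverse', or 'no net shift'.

Q₀ = 0.9745 vs Keq = 16.92 ⇒ Q<K, forward
Step 1:
                    L           E           J           A
  I             2.526      0.1016       5.297       2.649
  C           -0.0941     -0.0941     -0.1882      0.1882
  E             2.432    0.007496       5.109       2.837
  solve Keq expr → x = 0.0941; check Q = 16.92
Then remove 1.716 M of J.
Step 2:
                    L           E           J           A
  I             2.432    0.007496       3.393       2.837
  C          0.009045    0.009045     0.01809    -0.01809
  E             2.441     0.01654       3.411       2.819
  solve Keq expr → x = -0.009045; check Q = 16.92
Then remove 0.6044 M of L.
Step 3:
                    L           E           J           A
  I             1.837     0.01654       3.411       2.819
  C          0.005095    0.005095     0.01019    -0.01019
  E             1.842     0.02163       3.421       2.809
  solve Keq expr → x = -0.005095; check Q = 16.92

Direction: reverse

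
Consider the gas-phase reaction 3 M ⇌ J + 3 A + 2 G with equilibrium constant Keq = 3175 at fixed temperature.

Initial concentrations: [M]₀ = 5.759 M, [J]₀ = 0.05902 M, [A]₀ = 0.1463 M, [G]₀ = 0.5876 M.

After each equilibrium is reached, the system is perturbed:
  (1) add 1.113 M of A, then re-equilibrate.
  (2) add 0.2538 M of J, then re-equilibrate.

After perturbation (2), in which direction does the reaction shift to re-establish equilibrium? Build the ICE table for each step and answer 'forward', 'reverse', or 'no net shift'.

Direction: reverse

Q₀ = 3.3408e-07 vs Keq = 3175 ⇒ Q<K, forward
Step 1:
                    M           J           A           G
  I             5.759     0.05902      0.1463      0.5876
  C            -4.793       1.598       4.793       3.196
  E            0.9656       1.657        4.94       3.783
  solve Keq expr → x = 1.598; check Q = 3175
Then add 1.113 M of A.
Step 2:
                    M           J           A           G
  I            0.9656       1.657       6.053       3.783
  C            0.1545     -0.0515     -0.1545      -0.103
  E              1.12       1.605       5.898        3.68
  solve Keq expr → x = -0.0515; check Q = 3175
Then add 0.2538 M of J.
Step 3:
                    M           J           A           G
  I              1.12       1.859       5.898        3.68
  C           0.03982    -0.01327    -0.03982    -0.02655
  E              1.16       1.846       5.858       3.654
  solve Keq expr → x = -0.01327; check Q = 3175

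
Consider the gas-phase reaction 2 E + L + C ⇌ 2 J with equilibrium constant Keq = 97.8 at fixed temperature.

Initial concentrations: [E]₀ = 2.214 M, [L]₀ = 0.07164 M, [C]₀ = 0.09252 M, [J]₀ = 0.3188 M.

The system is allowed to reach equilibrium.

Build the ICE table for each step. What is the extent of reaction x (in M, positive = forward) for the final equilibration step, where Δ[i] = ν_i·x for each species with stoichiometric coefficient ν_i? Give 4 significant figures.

Q₀ = 3.128 vs Keq = 97.8 ⇒ Q<K, forward
Step 1:
                    E           L           C           J
  init          2.214     0.07164     0.09252      0.3188
  Δ           -0.1172     -0.0586     -0.0586      0.1172
  eq            2.097     0.01304     0.03392       0.436
  solve Keq expr → x = 0.0586; check Q = 97.8

x = 0.0586 M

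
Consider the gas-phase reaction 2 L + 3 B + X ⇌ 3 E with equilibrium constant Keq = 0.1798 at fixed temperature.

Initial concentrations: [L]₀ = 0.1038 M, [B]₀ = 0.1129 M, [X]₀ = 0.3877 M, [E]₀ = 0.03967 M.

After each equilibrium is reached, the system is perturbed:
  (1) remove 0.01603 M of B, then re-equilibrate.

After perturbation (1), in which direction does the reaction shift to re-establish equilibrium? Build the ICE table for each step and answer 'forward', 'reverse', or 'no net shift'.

Direction: reverse

Q₀ = 10.39 vs Keq = 0.1798 ⇒ Q>K, reverse
Step 1:
                  L         B         X         E
  Initial    0.1038    0.1129    0.3877   0.03967
  Change    0.01709   0.02563  0.008543  -0.02563
  Equil      0.1209    0.1385    0.3962   0.01404
  solve Keq expr → x = -0.008543; check Q = 0.1798
Then remove 0.01603 M of B.
Step 2:
                  L         B         X         E
  Initial    0.1209    0.1225    0.3962   0.01404
  Change  9.4102e-04  0.001412 4.7051e-04 -0.001412
  Equil      0.1218    0.1239    0.3967   0.01263
  solve Keq expr → x = -4.7051e-04; check Q = 0.1798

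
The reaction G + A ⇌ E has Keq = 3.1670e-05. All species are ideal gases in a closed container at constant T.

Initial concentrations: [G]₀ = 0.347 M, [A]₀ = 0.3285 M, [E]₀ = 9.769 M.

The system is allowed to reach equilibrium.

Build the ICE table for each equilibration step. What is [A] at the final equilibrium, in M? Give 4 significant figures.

[A]_eq = 10.09 M

Q₀ = 85.7 vs Keq = 3.1670e-05 ⇒ Q>K, reverse
Step 1:
                  G         A         E
  I           0.347    0.3285     9.769
  C           9.766     9.766    -9.766
  E           10.11     10.09  0.003233
  solve Keq expr → x = -9.766; check Q = 3.1670e-05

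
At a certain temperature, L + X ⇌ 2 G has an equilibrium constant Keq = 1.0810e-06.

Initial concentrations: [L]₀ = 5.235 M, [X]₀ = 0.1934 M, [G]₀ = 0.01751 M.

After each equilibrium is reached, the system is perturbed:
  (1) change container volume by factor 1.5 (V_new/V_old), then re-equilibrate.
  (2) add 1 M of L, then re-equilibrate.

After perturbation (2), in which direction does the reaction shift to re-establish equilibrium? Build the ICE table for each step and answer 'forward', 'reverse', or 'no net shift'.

Q₀ = 3.0283e-04 vs Keq = 1.0810e-06 ⇒ Q>K, reverse
Step 1:
                  L         X         G
  Initial     5.235    0.1934   0.01751
  Change    0.00822   0.00822  -0.01644
  Equil       5.243    0.2016  0.001069
  solve Keq expr → x = -0.00822; check Q = 1.0810e-06
Then change container volume by factor 1.5 (V_new/V_old).
Step 2:
                  L         X         G
  Initial     3.495    0.1344 7.1267e-04
  Change          0         0         0
  Equil       3.495    0.1344 7.1267e-04
  solve Keq expr → x = 0; check Q = 1.0810e-06
Then add 1 M of L.
Step 3:
                  L         X         G
  Initial     4.495    0.1344 7.1267e-04
  Change  -4.7695e-05 -4.7695e-05 9.5390e-05
  Equil       4.495    0.1344 8.0806e-04
  solve Keq expr → x = 4.7695e-05; check Q = 1.0810e-06

Direction: forward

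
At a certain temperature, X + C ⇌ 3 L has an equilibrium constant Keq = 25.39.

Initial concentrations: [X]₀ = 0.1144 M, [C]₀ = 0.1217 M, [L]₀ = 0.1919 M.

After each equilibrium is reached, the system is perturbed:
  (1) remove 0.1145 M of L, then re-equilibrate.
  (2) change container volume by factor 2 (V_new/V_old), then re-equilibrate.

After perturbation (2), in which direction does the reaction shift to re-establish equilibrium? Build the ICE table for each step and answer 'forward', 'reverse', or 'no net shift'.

Q₀ = 0.5076 vs Keq = 25.39 ⇒ Q<K, forward
Step 1:
                   X          C          L
  init        0.1144     0.1217     0.1919
  Δ         -0.06831   -0.06831     0.2049
  eq         0.04609    0.05339     0.3968
  solve Keq expr → x = 0.06831; check Q = 25.39
Then remove 0.1145 M of L.
Step 2:
                   X          C          L
  init       0.04609    0.05339     0.2823
  Δ         -0.01327   -0.01327    0.03982
  eq         0.03282    0.04012     0.3221
  solve Keq expr → x = 0.01327; check Q = 25.39
Then change container volume by factor 2 (V_new/V_old).
Step 3:
                   X          C          L
  init       0.01641    0.02006     0.1611
  Δ        -0.003875  -0.003875    0.01163
  eq         0.01253    0.01618     0.1727
  solve Keq expr → x = 0.003875; check Q = 25.39

Direction: forward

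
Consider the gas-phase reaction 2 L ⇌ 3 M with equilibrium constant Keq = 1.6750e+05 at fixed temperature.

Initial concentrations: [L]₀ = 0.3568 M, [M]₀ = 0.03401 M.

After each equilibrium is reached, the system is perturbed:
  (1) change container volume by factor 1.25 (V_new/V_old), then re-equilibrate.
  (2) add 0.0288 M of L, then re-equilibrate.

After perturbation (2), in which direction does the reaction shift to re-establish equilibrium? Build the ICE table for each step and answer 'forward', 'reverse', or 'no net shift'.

Q₀ = 3.0901e-04 vs Keq = 1.6750e+05 ⇒ Q<K, forward
Step 1:
                    L           M
  I            0.3568     0.03401
  C           -0.3558      0.5336
  E          0.001045      0.5676
  solve Keq expr → x = 0.1779; check Q = 1.6750e+05
Then change container volume by factor 1.25 (V_new/V_old).
Step 2:
                    L           M
  I        8.3598e-04      0.4541
  C       -8.7931e-05  1.3190e-04
  E        7.4805e-04      0.4542
  solve Keq expr → x = 4.3965e-05; check Q = 1.6750e+05
Then add 0.0288 M of L.
Step 3:
                    L           M
  I           0.02955      0.4542
  C          -0.02869     0.04304
  E        8.5684e-04      0.4973
  solve Keq expr → x = 0.01435; check Q = 1.6750e+05

Direction: forward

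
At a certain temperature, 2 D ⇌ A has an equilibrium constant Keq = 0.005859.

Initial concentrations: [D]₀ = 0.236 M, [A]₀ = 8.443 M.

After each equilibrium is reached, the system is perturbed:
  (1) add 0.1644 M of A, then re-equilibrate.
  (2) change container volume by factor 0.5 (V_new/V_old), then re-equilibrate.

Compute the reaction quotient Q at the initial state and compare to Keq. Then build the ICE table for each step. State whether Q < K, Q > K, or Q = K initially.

Q₀ = 151.6 vs Keq = 0.005859 ⇒ Q>K, reverse
Step 1:
                    D           A
  Initial       0.236       8.443
  Change        14.38      -7.191
  Equil         14.62       1.252
  solve Keq expr → x = -7.191; check Q = 0.005859
Then add 0.1644 M of A.
Step 2:
                    D           A
  Initial       14.62       1.416
  Change       0.2444     -0.1222
  Equil         14.86       1.294
  solve Keq expr → x = -0.1222; check Q = 0.005859
Then change container volume by factor 0.5 (V_new/V_old).
Step 3:
                    D           A
  Initial       29.72       2.588
  Change       -3.118       1.559
  Equil         26.61       4.148
  solve Keq expr → x = 1.559; check Q = 0.005859

Q₀ = 151.6; Q > K (proceeds reverse)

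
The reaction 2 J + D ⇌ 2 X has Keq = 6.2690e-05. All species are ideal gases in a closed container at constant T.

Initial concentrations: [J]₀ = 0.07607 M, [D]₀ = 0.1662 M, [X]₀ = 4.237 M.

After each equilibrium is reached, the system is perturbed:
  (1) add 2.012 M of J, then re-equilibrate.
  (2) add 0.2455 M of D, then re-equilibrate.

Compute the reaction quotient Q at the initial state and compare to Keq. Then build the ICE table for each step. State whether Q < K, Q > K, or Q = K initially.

Q₀ = 1.8666e+04; Q > K (proceeds reverse)

Q₀ = 1.8666e+04 vs Keq = 6.2690e-05 ⇒ Q>K, reverse
Step 1:
                  J         D         X
  I         0.07607    0.1662     4.237
  C           4.186     2.093    -4.186
  E           4.262     2.259   0.05073
  solve Keq expr → x = -2.093; check Q = 6.2690e-05
Then add 2.012 M of J.
Step 2:
                  J         D         X
  I           6.274     2.259   0.05073
  C        -0.02347  -0.01174   0.02347
  E           6.251     2.248    0.0742
  solve Keq expr → x = 0.01174; check Q = 6.2690e-05
Then add 0.2455 M of D.
Step 3:
                  J         D         X
  I           6.251     2.493    0.0742
  C       -0.003869 -0.001934  0.003869
  E           6.247     2.491   0.07807
  solve Keq expr → x = 0.001934; check Q = 6.2690e-05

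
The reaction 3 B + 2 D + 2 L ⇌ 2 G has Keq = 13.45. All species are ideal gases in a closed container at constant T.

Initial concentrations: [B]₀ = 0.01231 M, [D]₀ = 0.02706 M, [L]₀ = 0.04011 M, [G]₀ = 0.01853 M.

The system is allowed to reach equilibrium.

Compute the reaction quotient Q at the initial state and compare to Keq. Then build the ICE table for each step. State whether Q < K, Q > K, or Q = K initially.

Q₀ = 1.5625e+08; Q > K (proceeds reverse)

Q₀ = 1.5625e+08 vs Keq = 13.45 ⇒ Q>K, reverse
Step 1:
                  B         D         L         G
  init      0.01231   0.02706   0.04011   0.01853
  Δ         0.02768   0.01845   0.01845  -0.01845
  eq        0.03999   0.04551   0.05856 7.8161e-05
  solve Keq expr → x = -0.009226; check Q = 13.45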